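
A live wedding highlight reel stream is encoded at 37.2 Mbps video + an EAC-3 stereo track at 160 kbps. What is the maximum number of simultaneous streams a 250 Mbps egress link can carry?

Audio: 160 kbps = 0.160 Mbps.
Per-viewer media rate: 37.360 Mbps.
250 Mbps = 250.0 Mbps; 250.0 / 37.360 = 6.69 → 6 viewers.

6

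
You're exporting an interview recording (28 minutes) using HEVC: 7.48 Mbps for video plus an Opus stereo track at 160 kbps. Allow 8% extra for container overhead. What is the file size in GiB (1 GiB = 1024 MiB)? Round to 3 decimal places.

1.614 GiB

28 min = 1680 s
Audio: 160 kbps = 0.160 Mbps.
Total bitrate: 7.48 + 0.160 = 7.640 Mbps.
Stream data: 7.640 Mbps × 1680 s = 12835.2 Mb.
With 8% container overhead: ×1.08.
13,862 Mb = 1,732,752,000 bytes ÷ 1,073,741,824 = 1.614 GiB.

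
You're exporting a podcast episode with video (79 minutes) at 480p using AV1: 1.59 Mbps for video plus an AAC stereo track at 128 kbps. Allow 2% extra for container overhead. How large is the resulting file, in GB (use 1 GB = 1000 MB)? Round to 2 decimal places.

79 min = 4740 s
Audio: 128 kbps = 0.128 Mbps.
Total bitrate: 1.59 + 0.128 = 1.718 Mbps.
Stream data: 1.718 Mbps × 4740 s = 8143.3 Mb.
With 2% container overhead: ×1.02.
8,306 Mb ÷ 8 = 1,038 MB → 1.038 GB.

1.04 GB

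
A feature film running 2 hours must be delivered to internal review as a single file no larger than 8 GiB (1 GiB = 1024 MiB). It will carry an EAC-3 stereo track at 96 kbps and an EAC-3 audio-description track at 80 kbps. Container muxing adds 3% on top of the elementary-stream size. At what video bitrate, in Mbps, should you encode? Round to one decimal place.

9.1 Mbps

Budget: 8 GiB = 68719.5 Mb.
Stream payload after overhead: 68719.5 / 1.03 = 66717.9 Mb.
2 h = 7200 s
Total bitrate budget: 66717.9 Mb / 7200 s = 9.266 Mbps.
Audio total: 96 + 80 = 176 kbps = 0.176 Mbps.
Video: 9.266 − 0.176 = 9.090 Mbps.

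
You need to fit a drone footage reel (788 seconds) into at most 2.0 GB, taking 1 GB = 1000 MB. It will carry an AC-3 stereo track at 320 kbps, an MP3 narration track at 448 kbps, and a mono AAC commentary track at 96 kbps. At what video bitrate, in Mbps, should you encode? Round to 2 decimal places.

19.44 Mbps

Budget: 2.0 GB = 16000.0 Mb.
Total bitrate budget: 16000.0 Mb / 788 s = 20.305 Mbps.
Audio total: 320 + 448 + 96 = 864 kbps = 0.864 Mbps.
Video: 20.305 − 0.864 = 19.441 Mbps.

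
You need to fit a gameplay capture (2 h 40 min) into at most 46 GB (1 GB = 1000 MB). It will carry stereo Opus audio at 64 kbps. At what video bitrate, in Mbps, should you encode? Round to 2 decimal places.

38.27 Mbps

Budget: 46 GB = 368000.0 Mb.
2 h 40 min = 160 min = 9600 s
Total bitrate budget: 368000.0 Mb / 9600 s = 38.333 Mbps.
Audio: 64 kbps = 0.064 Mbps.
Video: 38.333 − 0.064 = 38.269 Mbps.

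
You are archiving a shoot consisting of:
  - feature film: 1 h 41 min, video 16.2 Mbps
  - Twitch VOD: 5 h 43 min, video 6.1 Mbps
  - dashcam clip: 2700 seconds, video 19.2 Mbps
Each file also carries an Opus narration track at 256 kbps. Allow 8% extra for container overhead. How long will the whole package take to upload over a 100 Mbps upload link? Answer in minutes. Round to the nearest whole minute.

Audio: 256 kbps = 0.256 Mbps.
feature film: 16.456 Mbps × 6060 s × 1.08 = 107701.2 Mb
Twitch VOD: 6.356 Mbps × 20580 s × 1.08 = 141271.0 Mb
dashcam clip: 19.456 Mbps × 2700 s × 1.08 = 56733.7 Mb
Total: 305705.9 Mb = 38213.2 MB.
At 100 Mbps: 305705.9 / 100 = 3057 s ≈ 51 minutes.

51 minutes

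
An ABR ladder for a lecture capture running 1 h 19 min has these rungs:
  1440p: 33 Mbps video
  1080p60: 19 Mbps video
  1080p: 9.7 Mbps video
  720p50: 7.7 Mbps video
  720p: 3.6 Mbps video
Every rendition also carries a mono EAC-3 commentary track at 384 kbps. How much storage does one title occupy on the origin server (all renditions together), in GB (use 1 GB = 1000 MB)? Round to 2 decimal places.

1 h 19 min = 79 min = 4740 s
Audio: 384 kbps = 0.384 Mbps.
Sum of rendition bitrates: (33+0.384) + (19+0.384) + (9.7+0.384) + (7.7+0.384) + (3.6+0.384) = 74.920 Mbps.
× 4740 s = 355,121 Mb = 44,390 MB = 44.39 GB.

44.39 GB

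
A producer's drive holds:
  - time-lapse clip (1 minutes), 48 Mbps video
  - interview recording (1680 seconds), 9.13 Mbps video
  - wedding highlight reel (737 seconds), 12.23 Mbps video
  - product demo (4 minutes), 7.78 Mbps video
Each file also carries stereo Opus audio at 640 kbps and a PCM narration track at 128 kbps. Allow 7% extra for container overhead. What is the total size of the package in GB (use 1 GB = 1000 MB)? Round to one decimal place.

Audio total: 640 + 128 = 768 kbps = 0.768 Mbps.
time-lapse clip: 48.768 Mbps × 60 s × 1.07 = 3130.9 Mb
interview recording: 9.898 Mbps × 1680 s × 1.07 = 17792.6 Mb
wedding highlight reel: 12.998 Mbps × 737 s × 1.07 = 10250.1 Mb
product demo: 8.548 Mbps × 240 s × 1.07 = 2195.1 Mb
Total: 33368.8 Mb = 4171.1 MB.
= 4.171 GB.

4.2 GB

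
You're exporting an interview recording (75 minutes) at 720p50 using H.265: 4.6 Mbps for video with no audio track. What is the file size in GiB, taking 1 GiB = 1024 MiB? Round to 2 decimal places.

2.41 GiB

75 min = 4500 s
Total bitrate: 4.6 Mbps.
Stream data: 4.600 Mbps × 4500 s = 20700.0 Mb.
20,700 Mb = 2,587,500,000 bytes ÷ 1,073,741,824 = 2.410 GiB.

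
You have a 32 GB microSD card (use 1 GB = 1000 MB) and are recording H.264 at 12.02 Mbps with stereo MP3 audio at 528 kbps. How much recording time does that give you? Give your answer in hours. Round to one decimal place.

5.7 hours

Audio: 528 kbps = 0.528 Mbps.
Total bitrate: 12.02 + 0.528 = 12.548 Mbps.
Capacity: 32 GB = 256,000 Mb.
Recording time: 256,000 / 12.548 = 20,402 s ≈ 5.67 hours.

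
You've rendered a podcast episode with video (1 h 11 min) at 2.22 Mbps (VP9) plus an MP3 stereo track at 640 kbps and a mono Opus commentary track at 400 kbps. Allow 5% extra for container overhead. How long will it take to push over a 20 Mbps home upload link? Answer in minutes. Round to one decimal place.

1 h 11 min = 71 min = 4260 s
Audio total: 640 + 400 = 1040 kbps = 1.040 Mbps.
Total bitrate: 3.260 Mbps.
File: 3.260 Mbps × 4260 s = 13887.6 Mb.
With 5% container overhead: ×1.05. → 14582.0 Mb.
At 20 Mbps: 14582.0 / 20 = 729.1 s ≈ 12.2 minutes.

12.2 minutes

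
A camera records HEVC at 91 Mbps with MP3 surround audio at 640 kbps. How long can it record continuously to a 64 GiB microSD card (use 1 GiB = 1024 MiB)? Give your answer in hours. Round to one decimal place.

Audio: 640 kbps = 0.640 Mbps.
Total bitrate: 91 + 0.640 = 91.640 Mbps.
Capacity: 64 GiB = 549,756 Mb.
Recording time: 549,756 / 91.640 = 5,999 s ≈ 1.67 hours.

1.7 hours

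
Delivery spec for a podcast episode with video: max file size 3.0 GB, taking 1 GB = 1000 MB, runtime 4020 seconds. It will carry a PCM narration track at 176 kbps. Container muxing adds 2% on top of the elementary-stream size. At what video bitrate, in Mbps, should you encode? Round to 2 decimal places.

Budget: 3.0 GB = 24000.0 Mb.
Stream payload after overhead: 24000.0 / 1.02 = 23529.4 Mb.
Total bitrate budget: 23529.4 Mb / 4020 s = 5.853 Mbps.
Audio: 176 kbps = 0.176 Mbps.
Video: 5.853 − 0.176 = 5.677 Mbps.

5.68 Mbps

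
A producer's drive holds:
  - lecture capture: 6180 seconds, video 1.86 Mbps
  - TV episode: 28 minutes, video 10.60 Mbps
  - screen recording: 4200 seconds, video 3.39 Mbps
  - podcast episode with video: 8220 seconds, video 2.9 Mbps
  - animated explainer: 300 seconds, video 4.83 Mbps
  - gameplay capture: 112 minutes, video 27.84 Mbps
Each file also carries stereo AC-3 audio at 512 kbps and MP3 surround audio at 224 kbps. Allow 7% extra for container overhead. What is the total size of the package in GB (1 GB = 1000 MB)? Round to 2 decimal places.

Audio total: 512 + 224 = 736 kbps = 0.736 Mbps.
lecture capture: 2.596 Mbps × 6180 s × 1.07 = 17166.3 Mb
TV episode: 11.336 Mbps × 1680 s × 1.07 = 20377.6 Mb
screen recording: 4.126 Mbps × 4200 s × 1.07 = 18542.2 Mb
podcast episode with video: 3.636 Mbps × 8220 s × 1.07 = 31980.1 Mb
animated explainer: 5.566 Mbps × 300 s × 1.07 = 1786.7 Mb
gameplay capture: 28.576 Mbps × 6720 s × 1.07 = 205472.9 Mb
Total: 295325.8 Mb = 36915.7 MB.
= 36.92 GB.

36.92 GB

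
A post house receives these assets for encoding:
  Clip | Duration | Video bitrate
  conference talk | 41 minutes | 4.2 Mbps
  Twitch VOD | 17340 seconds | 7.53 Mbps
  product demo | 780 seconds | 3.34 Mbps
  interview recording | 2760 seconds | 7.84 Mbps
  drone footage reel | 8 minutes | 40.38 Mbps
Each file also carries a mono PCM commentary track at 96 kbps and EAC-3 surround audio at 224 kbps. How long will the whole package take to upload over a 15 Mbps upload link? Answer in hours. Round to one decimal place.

Audio total: 96 + 224 = 320 kbps = 0.320 Mbps.
conference talk: 4.520 Mbps × 2460 s = 11119.2 Mb
Twitch VOD: 7.850 Mbps × 17340 s = 136119.0 Mb
product demo: 3.660 Mbps × 780 s = 2854.8 Mb
interview recording: 8.160 Mbps × 2760 s = 22521.6 Mb
drone footage reel: 40.700 Mbps × 480 s = 19536.0 Mb
Total: 192150.6 Mb = 24018.8 MB.
At 15 Mbps: 192150.6 / 15 = 12810 s ≈ 3.56 hours.

3.6 hours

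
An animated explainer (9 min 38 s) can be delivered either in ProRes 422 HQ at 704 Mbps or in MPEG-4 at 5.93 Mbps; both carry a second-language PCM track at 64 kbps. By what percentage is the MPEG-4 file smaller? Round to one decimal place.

9 min 38 s = 578 s
Audio: 64 kbps = 0.064 Mbps.
ProRes 422 HQ: 704.064 Mbps × 578 s = 406949.0 Mb = 47.375 GiB.
MPEG-4: 5.994 Mbps × 578 s = 3464.5 Mb = 0.403 GiB.
Reduction: (1 − 0.403/47.375) × 100 = 99.15%.

99.1%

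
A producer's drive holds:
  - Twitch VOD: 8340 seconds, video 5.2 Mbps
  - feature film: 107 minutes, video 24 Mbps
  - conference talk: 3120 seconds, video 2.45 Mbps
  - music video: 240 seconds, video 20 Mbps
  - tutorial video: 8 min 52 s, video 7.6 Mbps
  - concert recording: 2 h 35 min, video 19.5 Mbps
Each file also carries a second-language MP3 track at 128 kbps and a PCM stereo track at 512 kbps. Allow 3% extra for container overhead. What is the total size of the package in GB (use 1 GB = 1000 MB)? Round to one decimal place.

Audio total: 128 + 512 = 640 kbps = 0.640 Mbps.
Twitch VOD: 5.840 Mbps × 8340 s × 1.03 = 50166.8 Mb
feature film: 24.640 Mbps × 6420 s × 1.03 = 162934.5 Mb
conference talk: 3.090 Mbps × 3120 s × 1.03 = 9930.0 Mb
music video: 20.640 Mbps × 240 s × 1.03 = 5102.2 Mb
tutorial video: 8.240 Mbps × 532 s × 1.03 = 4515.2 Mb
concert recording: 20.140 Mbps × 9300 s × 1.03 = 192921.1 Mb
Total: 425569.7 Mb = 53196.2 MB.
= 53.20 GB.

53.2 GB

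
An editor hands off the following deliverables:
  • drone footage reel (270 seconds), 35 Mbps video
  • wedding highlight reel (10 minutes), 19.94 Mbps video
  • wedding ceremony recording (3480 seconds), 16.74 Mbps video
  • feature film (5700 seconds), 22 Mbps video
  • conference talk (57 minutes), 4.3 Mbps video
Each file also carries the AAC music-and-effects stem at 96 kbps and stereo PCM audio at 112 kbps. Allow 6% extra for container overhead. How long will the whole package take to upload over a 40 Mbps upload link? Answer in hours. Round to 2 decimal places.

1.64 hours

Audio total: 96 + 112 = 208 kbps = 0.208 Mbps.
drone footage reel: 35.208 Mbps × 270 s × 1.06 = 10076.5 Mb
wedding highlight reel: 20.148 Mbps × 600 s × 1.06 = 12814.1 Mb
wedding ceremony recording: 16.948 Mbps × 3480 s × 1.06 = 62517.8 Mb
feature film: 22.208 Mbps × 5700 s × 1.06 = 134180.7 Mb
conference talk: 4.508 Mbps × 3420 s × 1.06 = 16342.4 Mb
Total: 235931.6 Mb = 29491.4 MB.
At 40 Mbps: 235931.6 / 40 = 5898 s ≈ 1.64 hours.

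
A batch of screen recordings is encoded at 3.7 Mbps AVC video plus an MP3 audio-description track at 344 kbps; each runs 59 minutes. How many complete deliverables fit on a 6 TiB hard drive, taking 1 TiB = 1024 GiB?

59 min = 3540 s
Audio: 344 kbps = 0.344 Mbps.
Total bitrate: 4.044 Mbps.
Per item: 4.044 Mbps × 3540 s = 14,316 Mb = 1,789 MB.
Capacity: 6 TiB = 52,776,558 Mb; 3686.61 items → 3686 complete.

3686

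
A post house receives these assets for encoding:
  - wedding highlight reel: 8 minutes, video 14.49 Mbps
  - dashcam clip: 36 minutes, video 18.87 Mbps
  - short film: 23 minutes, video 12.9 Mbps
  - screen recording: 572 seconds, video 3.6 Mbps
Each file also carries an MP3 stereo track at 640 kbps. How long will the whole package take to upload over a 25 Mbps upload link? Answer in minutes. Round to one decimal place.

47.0 minutes

Audio: 640 kbps = 0.640 Mbps.
wedding highlight reel: 15.130 Mbps × 480 s = 7262.4 Mb
dashcam clip: 19.510 Mbps × 2160 s = 42141.6 Mb
short film: 13.540 Mbps × 1380 s = 18685.2 Mb
screen recording: 4.240 Mbps × 572 s = 2425.3 Mb
Total: 70514.5 Mb = 8814.3 MB.
At 25 Mbps: 70514.5 / 25 = 2821 s ≈ 47 minutes.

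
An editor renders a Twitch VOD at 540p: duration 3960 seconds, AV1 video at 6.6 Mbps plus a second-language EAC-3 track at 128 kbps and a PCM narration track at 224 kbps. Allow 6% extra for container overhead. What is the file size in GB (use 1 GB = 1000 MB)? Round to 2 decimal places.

Audio total: 128 + 224 = 352 kbps = 0.352 Mbps.
Total bitrate: 6.6 + 0.352 = 6.952 Mbps.
Stream data: 6.952 Mbps × 3960 s = 27529.9 Mb.
With 6% container overhead: ×1.06.
29,182 Mb ÷ 8 = 3,648 MB → 3.648 GB.

3.65 GB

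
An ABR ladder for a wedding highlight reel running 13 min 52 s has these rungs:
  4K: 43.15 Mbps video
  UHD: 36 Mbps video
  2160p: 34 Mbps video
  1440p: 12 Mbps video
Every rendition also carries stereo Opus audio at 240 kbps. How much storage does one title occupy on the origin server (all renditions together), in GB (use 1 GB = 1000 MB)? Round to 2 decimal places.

13 min 52 s = 832 s
Audio: 240 kbps = 0.240 Mbps.
Sum of rendition bitrates: (43.15+0.240) + (36+0.240) + (34+0.240) + (12+0.240) = 126.110 Mbps.
× 832 s = 104,924 Mb = 13,115 MB = 13.12 GB.

13.12 GB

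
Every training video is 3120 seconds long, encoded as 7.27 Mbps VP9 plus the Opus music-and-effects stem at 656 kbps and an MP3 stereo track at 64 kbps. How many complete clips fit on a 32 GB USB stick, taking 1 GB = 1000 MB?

10

Audio total: 656 + 64 = 720 kbps = 0.720 Mbps.
Total bitrate: 7.990 Mbps.
Per item: 7.990 Mbps × 3120 s = 24,929 Mb = 3,116 MB.
Capacity: 32 GB = 256,000 Mb; 10.27 items → 10 complete.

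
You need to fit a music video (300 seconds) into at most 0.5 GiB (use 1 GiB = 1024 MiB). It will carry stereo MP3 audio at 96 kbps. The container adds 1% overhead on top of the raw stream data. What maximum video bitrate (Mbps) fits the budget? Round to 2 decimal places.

Budget: 0.5 GiB = 4295.0 Mb.
Stream payload after overhead: 4295.0 / 1.01 = 4252.4 Mb.
Total bitrate budget: 4252.4 Mb / 300 s = 14.175 Mbps.
Audio: 96 kbps = 0.096 Mbps.
Video: 14.175 − 0.096 = 14.079 Mbps.

14.08 Mbps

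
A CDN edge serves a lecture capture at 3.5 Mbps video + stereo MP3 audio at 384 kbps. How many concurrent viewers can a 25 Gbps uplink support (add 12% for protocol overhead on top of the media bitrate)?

5747

Audio: 384 kbps = 0.384 Mbps.
Per-viewer media rate: 3.884 Mbps.
On the wire with 12% overhead: 4.350 Mbps.
25 Gbps = 25,000 Mbps; 25,000 / 4.350 = 5747.02 → 5747 viewers.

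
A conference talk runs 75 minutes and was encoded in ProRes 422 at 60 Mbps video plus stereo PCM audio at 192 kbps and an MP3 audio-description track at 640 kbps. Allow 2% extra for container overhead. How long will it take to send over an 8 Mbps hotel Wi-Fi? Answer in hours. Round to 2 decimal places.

75 min = 4500 s
Audio total: 192 + 640 = 832 kbps = 0.832 Mbps.
Total bitrate: 60.832 Mbps.
File: 60.832 Mbps × 4500 s = 273744.0 Mb.
With 2% container overhead: ×1.02. → 279218.9 Mb.
At 8 Mbps: 279218.9 / 8 = 34902.4 s ≈ 9.7 hours.

9.70 hours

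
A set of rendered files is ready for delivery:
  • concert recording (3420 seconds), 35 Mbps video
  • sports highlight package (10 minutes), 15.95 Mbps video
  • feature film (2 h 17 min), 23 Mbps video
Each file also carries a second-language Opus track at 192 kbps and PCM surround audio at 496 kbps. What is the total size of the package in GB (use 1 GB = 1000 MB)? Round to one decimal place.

Audio total: 192 + 496 = 688 kbps = 0.688 Mbps.
concert recording: 35.688 Mbps × 3420 s = 122053.0 Mb
sports highlight package: 16.638 Mbps × 600 s = 9982.8 Mb
feature film: 23.688 Mbps × 8220 s = 194715.4 Mb
Total: 326751.1 Mb = 40843.9 MB.
= 40.84 GB.

40.8 GB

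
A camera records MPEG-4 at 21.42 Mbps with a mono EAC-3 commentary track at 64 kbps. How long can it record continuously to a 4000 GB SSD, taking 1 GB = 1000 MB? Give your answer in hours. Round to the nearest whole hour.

414 hours

Audio: 64 kbps = 0.064 Mbps.
Total bitrate: 21.42 + 0.064 = 21.484 Mbps.
Capacity: 4000 GB = 32,000,000 Mb.
Recording time: 32,000,000 / 21.484 = 1,489,481 s ≈ 414 hours.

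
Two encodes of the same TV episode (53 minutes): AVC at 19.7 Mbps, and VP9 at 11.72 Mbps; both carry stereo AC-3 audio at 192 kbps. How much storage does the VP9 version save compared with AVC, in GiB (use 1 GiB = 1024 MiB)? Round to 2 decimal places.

2.95 GiB

53 min = 3180 s
Audio: 192 kbps = 0.192 Mbps.
AVC: 19.892 Mbps × 3180 s = 63256.6 Mb = 7.364 GiB.
VP9: 11.912 Mbps × 3180 s = 37880.2 Mb = 4.410 GiB.
Saving: 7.364 − 4.410 = 2.954 GiB.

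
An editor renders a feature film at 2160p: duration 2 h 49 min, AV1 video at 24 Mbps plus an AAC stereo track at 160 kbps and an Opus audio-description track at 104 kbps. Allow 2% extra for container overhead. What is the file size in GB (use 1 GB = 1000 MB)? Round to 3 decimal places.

2 h 49 min = 169 min = 10140 s
Audio total: 160 + 104 = 264 kbps = 0.264 Mbps.
Total bitrate: 24 + 0.264 = 24.264 Mbps.
Stream data: 24.264 Mbps × 10140 s = 246037.0 Mb.
With 2% container overhead: ×1.02.
250,958 Mb ÷ 8 = 31,370 MB → 31.37 GB.

31.370 GB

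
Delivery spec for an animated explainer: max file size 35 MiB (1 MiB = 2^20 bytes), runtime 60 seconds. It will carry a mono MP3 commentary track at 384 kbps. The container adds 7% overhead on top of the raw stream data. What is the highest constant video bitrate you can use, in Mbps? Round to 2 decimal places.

Budget: 35 MiB = 293.6 Mb.
Stream payload after overhead: 293.6 / 1.07 = 274.4 Mb.
Total bitrate budget: 274.4 Mb / 60 s = 4.573 Mbps.
Audio: 384 kbps = 0.384 Mbps.
Video: 4.573 − 0.384 = 4.189 Mbps.

4.19 Mbps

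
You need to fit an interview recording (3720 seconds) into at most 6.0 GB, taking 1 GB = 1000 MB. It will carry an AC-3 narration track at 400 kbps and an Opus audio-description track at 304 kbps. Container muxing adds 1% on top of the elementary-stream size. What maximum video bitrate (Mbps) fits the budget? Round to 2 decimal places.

Budget: 6.0 GB = 48000.0 Mb.
Stream payload after overhead: 48000.0 / 1.01 = 47524.8 Mb.
Total bitrate budget: 47524.8 Mb / 3720 s = 12.775 Mbps.
Audio total: 400 + 304 = 704 kbps = 0.704 Mbps.
Video: 12.775 − 0.704 = 12.071 Mbps.

12.07 Mbps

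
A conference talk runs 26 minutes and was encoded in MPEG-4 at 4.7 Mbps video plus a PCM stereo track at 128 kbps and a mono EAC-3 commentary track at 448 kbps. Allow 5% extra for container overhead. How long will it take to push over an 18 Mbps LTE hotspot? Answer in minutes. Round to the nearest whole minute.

26 min = 1560 s
Audio total: 128 + 448 = 576 kbps = 0.576 Mbps.
Total bitrate: 5.276 Mbps.
File: 5.276 Mbps × 1560 s = 8230.6 Mb.
With 5% container overhead: ×1.05. → 8642.1 Mb.
At 18 Mbps: 8642.1 / 18 = 480.1 s ≈ 8 minutes.

8 minutes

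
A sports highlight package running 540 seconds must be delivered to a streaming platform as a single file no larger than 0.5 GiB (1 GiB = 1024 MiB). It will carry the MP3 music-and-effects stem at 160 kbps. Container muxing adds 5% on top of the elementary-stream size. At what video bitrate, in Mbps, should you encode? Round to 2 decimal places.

Budget: 0.5 GiB = 4295.0 Mb.
Stream payload after overhead: 4295.0 / 1.05 = 4090.4 Mb.
Total bitrate budget: 4090.4 Mb / 540 s = 7.575 Mbps.
Audio: 160 kbps = 0.160 Mbps.
Video: 7.575 − 0.160 = 7.415 Mbps.

7.41 Mbps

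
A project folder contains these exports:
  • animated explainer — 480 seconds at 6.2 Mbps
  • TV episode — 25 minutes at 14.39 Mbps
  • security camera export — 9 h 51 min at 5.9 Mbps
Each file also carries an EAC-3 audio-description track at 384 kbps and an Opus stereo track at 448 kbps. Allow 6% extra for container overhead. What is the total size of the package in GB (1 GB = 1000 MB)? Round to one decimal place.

Audio total: 384 + 448 = 832 kbps = 0.832 Mbps.
animated explainer: 7.032 Mbps × 480 s × 1.06 = 3577.9 Mb
TV episode: 15.222 Mbps × 1500 s × 1.06 = 24203.0 Mb
security camera export: 6.732 Mbps × 35460 s × 1.06 = 253039.7 Mb
Total: 280820.6 Mb = 35102.6 MB.
= 35.10 GB.

35.1 GB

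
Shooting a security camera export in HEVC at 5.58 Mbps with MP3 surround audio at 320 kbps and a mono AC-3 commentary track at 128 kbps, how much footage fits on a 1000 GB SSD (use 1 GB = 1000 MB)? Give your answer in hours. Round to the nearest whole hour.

Audio total: 320 + 128 = 448 kbps = 0.448 Mbps.
Total bitrate: 5.58 + 0.448 = 6.028 Mbps.
Capacity: 1000 GB = 8,000,000 Mb.
Recording time: 8,000,000 / 6.028 = 1,327,140 s ≈ 369 hours.

369 hours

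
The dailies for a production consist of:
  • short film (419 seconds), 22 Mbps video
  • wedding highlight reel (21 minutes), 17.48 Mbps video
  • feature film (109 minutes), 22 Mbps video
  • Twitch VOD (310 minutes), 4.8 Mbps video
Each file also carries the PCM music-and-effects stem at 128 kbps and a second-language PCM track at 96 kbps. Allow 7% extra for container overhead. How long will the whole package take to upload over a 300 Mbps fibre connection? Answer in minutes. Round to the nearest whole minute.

16 minutes

Audio total: 128 + 96 = 224 kbps = 0.224 Mbps.
short film: 22.224 Mbps × 419 s × 1.07 = 9963.7 Mb
wedding highlight reel: 17.704 Mbps × 1260 s × 1.07 = 23868.5 Mb
feature film: 22.224 Mbps × 6540 s × 1.07 = 155519.1 Mb
Twitch VOD: 5.024 Mbps × 18600 s × 1.07 = 99987.6 Mb
Total: 289339.0 Mb = 36167.4 MB.
At 300 Mbps: 289339.0 / 300 = 964 s ≈ 16.1 minutes.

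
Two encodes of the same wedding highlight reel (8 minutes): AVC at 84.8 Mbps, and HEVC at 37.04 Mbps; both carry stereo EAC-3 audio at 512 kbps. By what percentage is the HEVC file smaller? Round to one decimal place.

56.0%

8 min = 480 s
Audio: 512 kbps = 0.512 Mbps.
AVC: 85.312 Mbps × 480 s = 40949.8 Mb = 4.767 GiB.
HEVC: 37.552 Mbps × 480 s = 18025.0 Mb = 2.098 GiB.
Reduction: (1 − 2.098/4.767) × 100 = 55.98%.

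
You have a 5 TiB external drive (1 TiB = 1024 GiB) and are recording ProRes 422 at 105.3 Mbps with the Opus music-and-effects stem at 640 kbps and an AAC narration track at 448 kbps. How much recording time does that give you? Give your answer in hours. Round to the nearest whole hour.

115 hours

Audio total: 640 + 448 = 1088 kbps = 1.088 Mbps.
Total bitrate: 105.3 + 1.088 = 106.388 Mbps.
Capacity: 5 TiB = 43,980,465 Mb.
Recording time: 43,980,465 / 106.388 = 413,397 s ≈ 115 hours.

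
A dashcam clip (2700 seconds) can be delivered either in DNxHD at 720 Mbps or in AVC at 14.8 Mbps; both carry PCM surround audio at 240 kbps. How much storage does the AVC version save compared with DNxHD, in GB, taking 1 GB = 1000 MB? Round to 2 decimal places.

Audio: 240 kbps = 0.240 Mbps.
DNxHD: 720.240 Mbps × 2700 s = 1944648.0 Mb = 243.081 GB.
AVC: 15.040 Mbps × 2700 s = 40608.0 Mb = 5.076 GB.
Saving: 243.081 − 5.076 = 238.005 GB.

238.01 GB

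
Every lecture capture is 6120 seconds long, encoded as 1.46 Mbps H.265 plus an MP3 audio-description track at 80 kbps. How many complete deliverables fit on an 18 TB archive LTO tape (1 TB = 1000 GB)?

Audio: 80 kbps = 0.080 Mbps.
Total bitrate: 1.540 Mbps.
Per item: 1.540 Mbps × 6120 s = 9,425 Mb = 1,178 MB.
Capacity: 18 TB = 144,000,000 Mb; 15278.84 items → 15278 complete.

15278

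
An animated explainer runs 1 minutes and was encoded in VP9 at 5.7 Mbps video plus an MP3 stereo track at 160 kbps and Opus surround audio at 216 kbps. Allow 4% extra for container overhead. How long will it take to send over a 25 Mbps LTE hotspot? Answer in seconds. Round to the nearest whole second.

Audio total: 160 + 216 = 376 kbps = 0.376 Mbps.
Total bitrate: 6.076 Mbps.
File: 6.076 Mbps × 60 s = 364.6 Mb.
With 4% container overhead: ×1.04. → 379.1 Mb.
At 25 Mbps: 379.1 / 25 = 15.2 s ≈ 15.2 seconds.

15 seconds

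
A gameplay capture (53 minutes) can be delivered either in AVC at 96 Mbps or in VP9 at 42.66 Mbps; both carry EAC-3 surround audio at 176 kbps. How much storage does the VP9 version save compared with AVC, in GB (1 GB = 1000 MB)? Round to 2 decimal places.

21.20 GB

53 min = 3180 s
Audio: 176 kbps = 0.176 Mbps.
AVC: 96.176 Mbps × 3180 s = 305839.7 Mb = 38.230 GB.
VP9: 42.836 Mbps × 3180 s = 136218.5 Mb = 17.027 GB.
Saving: 38.230 − 17.027 = 21.203 GB.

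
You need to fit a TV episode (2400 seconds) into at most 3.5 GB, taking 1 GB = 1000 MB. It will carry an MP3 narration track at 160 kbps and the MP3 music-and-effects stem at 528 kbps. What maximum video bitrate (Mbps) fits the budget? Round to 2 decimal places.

Budget: 3.5 GB = 28000.0 Mb.
Total bitrate budget: 28000.0 Mb / 2400 s = 11.667 Mbps.
Audio total: 160 + 528 = 688 kbps = 0.688 Mbps.
Video: 11.667 − 0.688 = 10.979 Mbps.

10.98 Mbps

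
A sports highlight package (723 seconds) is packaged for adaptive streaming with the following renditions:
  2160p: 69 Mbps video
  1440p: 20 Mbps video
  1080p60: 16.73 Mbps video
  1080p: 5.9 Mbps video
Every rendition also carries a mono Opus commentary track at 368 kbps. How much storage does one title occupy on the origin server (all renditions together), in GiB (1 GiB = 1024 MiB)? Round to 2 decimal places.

9.52 GiB

Audio: 368 kbps = 0.368 Mbps.
Sum of rendition bitrates: (69+0.368) + (20+0.368) + (16.73+0.368) + (5.9+0.368) = 113.102 Mbps.
× 723 s = 81,773 Mb = 10,222 MB = 9.520 GiB.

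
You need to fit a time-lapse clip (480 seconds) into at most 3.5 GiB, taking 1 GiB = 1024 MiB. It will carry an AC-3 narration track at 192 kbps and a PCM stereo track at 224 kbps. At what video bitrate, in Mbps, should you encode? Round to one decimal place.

Budget: 3.5 GiB = 30064.8 Mb.
Total bitrate budget: 30064.8 Mb / 480 s = 62.635 Mbps.
Audio total: 192 + 224 = 416 kbps = 0.416 Mbps.
Video: 62.635 − 0.416 = 62.219 Mbps.

62.2 Mbps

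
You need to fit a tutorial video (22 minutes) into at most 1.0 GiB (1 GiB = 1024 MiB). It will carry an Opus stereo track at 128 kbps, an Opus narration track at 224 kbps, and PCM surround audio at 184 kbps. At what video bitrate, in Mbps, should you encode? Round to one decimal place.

6.0 Mbps

Budget: 1.0 GiB = 8589.9 Mb.
22 min = 1320 s
Total bitrate budget: 8589.9 Mb / 1320 s = 6.508 Mbps.
Audio total: 128 + 224 + 184 = 536 kbps = 0.536 Mbps.
Video: 6.508 − 0.536 = 5.972 Mbps.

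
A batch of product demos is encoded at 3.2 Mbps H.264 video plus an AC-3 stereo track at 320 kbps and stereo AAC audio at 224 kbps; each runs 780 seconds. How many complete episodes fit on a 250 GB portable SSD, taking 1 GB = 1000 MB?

Audio total: 320 + 224 = 544 kbps = 0.544 Mbps.
Total bitrate: 3.744 Mbps.
Per item: 3.744 Mbps × 780 s = 2,920 Mb = 365.0 MB.
Capacity: 250 GB = 2,000,000 Mb; 684.86 items → 684 complete.

684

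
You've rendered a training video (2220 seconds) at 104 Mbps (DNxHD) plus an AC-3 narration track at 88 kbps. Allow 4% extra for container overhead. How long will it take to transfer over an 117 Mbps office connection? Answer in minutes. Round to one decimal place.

Audio: 88 kbps = 0.088 Mbps.
Total bitrate: 104.088 Mbps.
File: 104.088 Mbps × 2220 s = 231075.4 Mb.
With 4% container overhead: ×1.04. → 240318.4 Mb.
At 117 Mbps: 240318.4 / 117 = 2054.0 s ≈ 34.2 minutes.

34.2 minutes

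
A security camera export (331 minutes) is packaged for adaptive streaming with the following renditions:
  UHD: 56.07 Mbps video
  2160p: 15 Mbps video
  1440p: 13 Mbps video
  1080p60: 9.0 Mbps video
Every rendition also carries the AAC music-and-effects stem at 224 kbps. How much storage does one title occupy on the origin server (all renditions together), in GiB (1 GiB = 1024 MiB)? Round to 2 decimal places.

331 min = 19860 s
Audio: 224 kbps = 0.224 Mbps.
Sum of rendition bitrates: (56.07+0.224) + (15+0.224) + (13+0.224) + (9.0+0.224) = 93.966 Mbps.
× 19860 s = 1,866,165 Mb = 233,271 MB = 217.3 GiB.

217.25 GiB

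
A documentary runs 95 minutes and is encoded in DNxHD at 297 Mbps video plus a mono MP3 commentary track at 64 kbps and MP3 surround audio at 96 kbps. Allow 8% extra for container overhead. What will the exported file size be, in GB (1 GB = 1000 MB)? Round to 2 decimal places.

228.66 GB

95 min = 5700 s
Audio total: 64 + 96 = 160 kbps = 0.160 Mbps.
Total bitrate: 297 + 0.160 = 297.160 Mbps.
Stream data: 297.160 Mbps × 5700 s = 1693812.0 Mb.
With 8% container overhead: ×1.08.
1,829,317 Mb ÷ 8 = 228,665 MB → 228.7 GB.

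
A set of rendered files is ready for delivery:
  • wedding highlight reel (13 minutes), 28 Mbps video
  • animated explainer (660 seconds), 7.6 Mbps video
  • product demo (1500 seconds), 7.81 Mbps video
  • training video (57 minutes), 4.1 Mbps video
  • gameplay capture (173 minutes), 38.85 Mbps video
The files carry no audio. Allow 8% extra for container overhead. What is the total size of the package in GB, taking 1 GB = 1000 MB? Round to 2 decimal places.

wedding highlight reel: 28.000 Mbps × 780 s × 1.08 = 23587.2 Mb
animated explainer: 7.600 Mbps × 660 s × 1.08 = 5417.3 Mb
product demo: 7.810 Mbps × 1500 s × 1.08 = 12652.2 Mb
training video: 4.100 Mbps × 3420 s × 1.08 = 15143.8 Mb
gameplay capture: 38.850 Mbps × 10380 s × 1.08 = 435524.0 Mb
Total: 492324.5 Mb = 61540.6 MB.
= 61.54 GB.

61.54 GB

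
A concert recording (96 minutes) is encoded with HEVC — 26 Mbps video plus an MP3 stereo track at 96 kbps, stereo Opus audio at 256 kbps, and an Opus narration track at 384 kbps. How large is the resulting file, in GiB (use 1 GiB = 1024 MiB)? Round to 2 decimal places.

17.93 GiB

96 min = 5760 s
Audio total: 96 + 256 + 384 = 736 kbps = 0.736 Mbps.
Total bitrate: 26 + 0.736 = 26.736 Mbps.
Stream data: 26.736 Mbps × 5760 s = 153999.4 Mb.
153,999 Mb = 19,249,920,000 bytes ÷ 1,073,741,824 = 17.93 GiB.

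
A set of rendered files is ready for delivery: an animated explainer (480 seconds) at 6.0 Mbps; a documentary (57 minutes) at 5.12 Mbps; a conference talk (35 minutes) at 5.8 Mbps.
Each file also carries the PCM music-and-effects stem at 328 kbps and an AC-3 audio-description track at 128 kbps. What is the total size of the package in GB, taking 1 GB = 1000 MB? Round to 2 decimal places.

Audio total: 328 + 128 = 456 kbps = 0.456 Mbps.
animated explainer: 6.456 Mbps × 480 s = 3098.9 Mb
documentary: 5.576 Mbps × 3420 s = 19069.9 Mb
conference talk: 6.256 Mbps × 2100 s = 13137.6 Mb
Total: 35306.4 Mb = 4413.3 MB.
= 4.413 GB.

4.41 GB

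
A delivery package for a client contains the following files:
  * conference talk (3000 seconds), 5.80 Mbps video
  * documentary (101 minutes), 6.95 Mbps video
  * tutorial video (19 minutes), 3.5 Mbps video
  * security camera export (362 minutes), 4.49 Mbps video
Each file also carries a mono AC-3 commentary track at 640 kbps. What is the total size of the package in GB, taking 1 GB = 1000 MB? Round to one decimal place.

22.7 GB

Audio: 640 kbps = 0.640 Mbps.
conference talk: 6.440 Mbps × 3000 s = 19320.0 Mb
documentary: 7.590 Mbps × 6060 s = 45995.4 Mb
tutorial video: 4.140 Mbps × 1140 s = 4719.6 Mb
security camera export: 5.130 Mbps × 21720 s = 111423.6 Mb
Total: 181458.6 Mb = 22682.3 MB.
= 22.68 GB.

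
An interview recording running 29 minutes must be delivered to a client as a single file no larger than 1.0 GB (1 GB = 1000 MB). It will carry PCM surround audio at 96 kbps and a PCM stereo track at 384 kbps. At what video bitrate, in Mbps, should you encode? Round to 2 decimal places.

Budget: 1.0 GB = 8000.0 Mb.
29 min = 1740 s
Total bitrate budget: 8000.0 Mb / 1740 s = 4.598 Mbps.
Audio total: 96 + 384 = 480 kbps = 0.480 Mbps.
Video: 4.598 − 0.480 = 4.118 Mbps.

4.12 Mbps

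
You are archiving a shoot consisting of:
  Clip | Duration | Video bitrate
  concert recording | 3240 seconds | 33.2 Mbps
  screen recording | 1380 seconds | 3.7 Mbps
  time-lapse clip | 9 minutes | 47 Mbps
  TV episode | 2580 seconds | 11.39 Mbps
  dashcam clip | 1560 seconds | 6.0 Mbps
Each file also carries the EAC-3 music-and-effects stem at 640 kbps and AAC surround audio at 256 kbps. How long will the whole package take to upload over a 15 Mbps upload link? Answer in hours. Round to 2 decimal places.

Audio total: 640 + 256 = 896 kbps = 0.896 Mbps.
concert recording: 34.096 Mbps × 3240 s = 110471.0 Mb
screen recording: 4.596 Mbps × 1380 s = 6342.5 Mb
time-lapse clip: 47.896 Mbps × 540 s = 25863.8 Mb
TV episode: 12.286 Mbps × 2580 s = 31697.9 Mb
dashcam clip: 6.896 Mbps × 1560 s = 10757.8 Mb
Total: 185133.0 Mb = 23141.6 MB.
At 15 Mbps: 185133.0 / 15 = 12342 s ≈ 3.43 hours.

3.43 hours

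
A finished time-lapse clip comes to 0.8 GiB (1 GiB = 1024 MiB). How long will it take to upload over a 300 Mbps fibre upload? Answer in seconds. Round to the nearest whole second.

File: 0.8 GiB = 6871.9 Mb.
At 300 Mbps: 6871.9 / 300 = 22.9 s ≈ 22.9 seconds.

23 seconds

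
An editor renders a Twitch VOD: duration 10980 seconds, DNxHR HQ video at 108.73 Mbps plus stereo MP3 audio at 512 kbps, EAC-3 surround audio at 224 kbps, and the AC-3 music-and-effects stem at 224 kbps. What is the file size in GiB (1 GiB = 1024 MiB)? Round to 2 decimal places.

140.21 GiB

Audio total: 512 + 224 + 224 = 960 kbps = 0.960 Mbps.
Total bitrate: 108.73 + 0.960 = 109.690 Mbps.
Stream data: 109.690 Mbps × 10980 s = 1204396.2 Mb.
1,204,396 Mb = 150,549,525,000 bytes ÷ 1,073,741,824 = 140.2 GiB.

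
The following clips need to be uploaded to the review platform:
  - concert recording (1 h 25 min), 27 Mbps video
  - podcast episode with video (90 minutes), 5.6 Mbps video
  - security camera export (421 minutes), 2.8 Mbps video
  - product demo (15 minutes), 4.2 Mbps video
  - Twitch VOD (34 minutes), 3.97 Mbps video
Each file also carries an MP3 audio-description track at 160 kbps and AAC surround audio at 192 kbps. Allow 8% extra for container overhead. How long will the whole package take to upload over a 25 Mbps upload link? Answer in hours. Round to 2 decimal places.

3.17 hours

Audio total: 160 + 192 = 352 kbps = 0.352 Mbps.
concert recording: 27.352 Mbps × 5100 s × 1.08 = 150654.8 Mb
podcast episode with video: 5.952 Mbps × 5400 s × 1.08 = 34712.1 Mb
security camera export: 3.152 Mbps × 25260 s × 1.08 = 85989.1 Mb
product demo: 4.552 Mbps × 900 s × 1.08 = 4424.5 Mb
Twitch VOD: 4.322 Mbps × 2040 s × 1.08 = 9522.2 Mb
Total: 285302.7 Mb = 35662.8 MB.
At 25 Mbps: 285302.7 / 25 = 11412 s ≈ 3.17 hours.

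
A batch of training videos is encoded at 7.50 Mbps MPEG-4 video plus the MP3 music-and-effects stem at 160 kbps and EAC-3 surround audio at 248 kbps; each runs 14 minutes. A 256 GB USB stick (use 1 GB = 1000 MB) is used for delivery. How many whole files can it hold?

14 min = 840 s
Audio total: 160 + 248 = 408 kbps = 0.408 Mbps.
Total bitrate: 7.908 Mbps.
Per item: 7.908 Mbps × 840 s = 6,643 Mb = 830.3 MB.
Capacity: 256 GB = 2,048,000 Mb; 308.31 items → 308 complete.

308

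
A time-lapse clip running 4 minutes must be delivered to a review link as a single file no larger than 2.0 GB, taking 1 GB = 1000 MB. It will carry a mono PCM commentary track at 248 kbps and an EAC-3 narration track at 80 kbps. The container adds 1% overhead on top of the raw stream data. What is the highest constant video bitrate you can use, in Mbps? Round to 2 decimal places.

65.68 Mbps

Budget: 2.0 GB = 16000.0 Mb.
Stream payload after overhead: 16000.0 / 1.01 = 15841.6 Mb.
4 min = 240 s
Total bitrate budget: 15841.6 Mb / 240 s = 66.007 Mbps.
Audio total: 248 + 80 = 328 kbps = 0.328 Mbps.
Video: 66.007 − 0.328 = 65.679 Mbps.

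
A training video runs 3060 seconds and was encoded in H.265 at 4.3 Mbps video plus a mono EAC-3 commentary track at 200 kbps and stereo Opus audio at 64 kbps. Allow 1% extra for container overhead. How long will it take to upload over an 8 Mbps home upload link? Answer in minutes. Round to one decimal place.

29.4 minutes

Audio total: 200 + 64 = 264 kbps = 0.264 Mbps.
Total bitrate: 4.564 Mbps.
File: 4.564 Mbps × 3060 s = 13965.8 Mb.
With 1% container overhead: ×1.01. → 14105.5 Mb.
At 8 Mbps: 14105.5 / 8 = 1763.2 s ≈ 29.4 minutes.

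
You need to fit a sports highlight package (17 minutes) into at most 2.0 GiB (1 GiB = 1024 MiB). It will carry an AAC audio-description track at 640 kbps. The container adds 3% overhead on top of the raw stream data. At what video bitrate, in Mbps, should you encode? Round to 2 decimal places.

15.71 Mbps

Budget: 2.0 GiB = 17179.9 Mb.
Stream payload after overhead: 17179.9 / 1.03 = 16679.5 Mb.
17 min = 1020 s
Total bitrate budget: 16679.5 Mb / 1020 s = 16.352 Mbps.
Audio: 640 kbps = 0.640 Mbps.
Video: 16.352 − 0.640 = 15.712 Mbps.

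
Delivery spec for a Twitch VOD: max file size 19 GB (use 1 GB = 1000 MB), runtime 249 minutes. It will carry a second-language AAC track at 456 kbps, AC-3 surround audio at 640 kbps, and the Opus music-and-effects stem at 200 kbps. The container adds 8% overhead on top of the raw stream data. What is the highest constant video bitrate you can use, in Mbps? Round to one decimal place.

Budget: 19 GB = 152000.0 Mb.
Stream payload after overhead: 152000.0 / 1.08 = 140740.7 Mb.
249 min = 14940 s
Total bitrate budget: 140740.7 Mb / 14940 s = 9.420 Mbps.
Audio total: 456 + 640 + 200 = 1296 kbps = 1.296 Mbps.
Video: 9.420 − 1.296 = 8.124 Mbps.

8.1 Mbps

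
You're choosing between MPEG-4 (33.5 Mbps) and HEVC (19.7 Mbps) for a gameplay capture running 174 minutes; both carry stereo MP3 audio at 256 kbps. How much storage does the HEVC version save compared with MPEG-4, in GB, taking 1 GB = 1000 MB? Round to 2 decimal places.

18.01 GB

174 min = 10440 s
Audio: 256 kbps = 0.256 Mbps.
MPEG-4: 33.756 Mbps × 10440 s = 352412.6 Mb = 44.052 GB.
HEVC: 19.956 Mbps × 10440 s = 208340.6 Mb = 26.043 GB.
Saving: 44.052 − 26.043 = 18.009 GB.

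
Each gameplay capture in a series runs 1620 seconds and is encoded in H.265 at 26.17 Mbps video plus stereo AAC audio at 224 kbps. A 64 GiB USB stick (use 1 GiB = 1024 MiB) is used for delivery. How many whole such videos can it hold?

12

Audio: 224 kbps = 0.224 Mbps.
Total bitrate: 26.394 Mbps.
Per item: 26.394 Mbps × 1620 s = 42,758 Mb = 5,345 MB.
Capacity: 64 GiB = 549,756 Mb; 12.86 items → 12 complete.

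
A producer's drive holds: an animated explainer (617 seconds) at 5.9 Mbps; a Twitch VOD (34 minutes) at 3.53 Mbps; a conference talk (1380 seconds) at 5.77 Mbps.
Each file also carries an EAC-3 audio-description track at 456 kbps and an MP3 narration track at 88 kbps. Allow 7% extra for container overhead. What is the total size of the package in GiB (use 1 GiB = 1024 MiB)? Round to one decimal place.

Audio total: 456 + 88 = 544 kbps = 0.544 Mbps.
animated explainer: 6.444 Mbps × 617 s × 1.07 = 4254.3 Mb
Twitch VOD: 4.074 Mbps × 2040 s × 1.07 = 8892.7 Mb
conference talk: 6.314 Mbps × 1380 s × 1.07 = 9323.3 Mb
Total: 22470.2 Mb = 2808.8 MB.
= 2.616 GiB.

2.6 GiB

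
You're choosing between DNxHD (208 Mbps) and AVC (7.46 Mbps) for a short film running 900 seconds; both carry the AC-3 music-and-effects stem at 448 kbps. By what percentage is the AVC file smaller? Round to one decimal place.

Audio: 448 kbps = 0.448 Mbps.
DNxHD: 208.448 Mbps × 900 s = 187603.2 Mb = 21.840 GiB.
AVC: 7.908 Mbps × 900 s = 7117.2 Mb = 0.829 GiB.
Reduction: (1 − 0.829/21.840) × 100 = 96.21%.

96.2%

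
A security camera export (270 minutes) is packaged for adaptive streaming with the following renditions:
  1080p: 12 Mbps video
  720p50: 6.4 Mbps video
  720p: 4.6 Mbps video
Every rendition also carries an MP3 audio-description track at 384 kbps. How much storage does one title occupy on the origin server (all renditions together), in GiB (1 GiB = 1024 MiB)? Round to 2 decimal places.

45.55 GiB

270 min = 16200 s
Audio: 384 kbps = 0.384 Mbps.
Sum of rendition bitrates: (12+0.384) + (6.4+0.384) + (4.6+0.384) = 24.152 Mbps.
× 16200 s = 391,262 Mb = 48,908 MB = 45.55 GiB.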